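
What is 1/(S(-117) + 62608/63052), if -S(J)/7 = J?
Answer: 15763/12925549 ≈ 0.0012195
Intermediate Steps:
S(J) = -7*J
1/(S(-117) + 62608/63052) = 1/(-7*(-117) + 62608/63052) = 1/(819 + 62608*(1/63052)) = 1/(819 + 15652/15763) = 1/(12925549/15763) = 15763/12925549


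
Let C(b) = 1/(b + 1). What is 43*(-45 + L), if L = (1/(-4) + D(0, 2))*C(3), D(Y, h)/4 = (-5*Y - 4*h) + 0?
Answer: -36507/16 ≈ -2281.7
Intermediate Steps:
D(Y, h) = -20*Y - 16*h (D(Y, h) = 4*((-5*Y - 4*h) + 0) = 4*(-5*Y - 4*h) = -20*Y - 16*h)
C(b) = 1/(1 + b)
L = -129/16 (L = (1/(-4) + (-20*0 - 16*2))/(1 + 3) = (-¼ + (0 - 32))/4 = (-¼ - 32)*(¼) = -129/4*¼ = -129/16 ≈ -8.0625)
43*(-45 + L) = 43*(-45 - 129/16) = 43*(-849/16) = -36507/16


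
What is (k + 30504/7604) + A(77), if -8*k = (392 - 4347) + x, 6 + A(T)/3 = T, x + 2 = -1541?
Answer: 6876005/7604 ≈ 904.26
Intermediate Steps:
x = -1543 (x = -2 - 1541 = -1543)
A(T) = -18 + 3*T
k = 2749/4 (k = -((392 - 4347) - 1543)/8 = -(-3955 - 1543)/8 = -⅛*(-5498) = 2749/4 ≈ 687.25)
(k + 30504/7604) + A(77) = (2749/4 + 30504/7604) + (-18 + 3*77) = (2749/4 + 30504*(1/7604)) + (-18 + 231) = (2749/4 + 7626/1901) + 213 = 5256353/7604 + 213 = 6876005/7604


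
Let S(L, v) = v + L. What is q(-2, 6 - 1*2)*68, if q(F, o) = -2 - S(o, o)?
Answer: -680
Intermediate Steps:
S(L, v) = L + v
q(F, o) = -2 - 2*o (q(F, o) = -2 - (o + o) = -2 - 2*o)
q(-2, 6 - 1*2)*68 = (-2 - 2*(6 - 1*2))*68 = (-2 - 2*(6 - 2))*68 = (-2 - 2*4)*68 = (-2 - 8)*68 = -10*68 = -680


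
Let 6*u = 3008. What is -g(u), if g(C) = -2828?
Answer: 2828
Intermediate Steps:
u = 1504/3 (u = (1/6)*3008 = 1504/3 ≈ 501.33)
-g(u) = -1*(-2828) = 2828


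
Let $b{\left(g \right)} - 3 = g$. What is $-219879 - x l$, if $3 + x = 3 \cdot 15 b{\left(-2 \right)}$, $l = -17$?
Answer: $-219165$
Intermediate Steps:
$b{\left(g \right)} = 3 + g$
$x = 42$ ($x = -3 + 3 \cdot 15 \left(3 - 2\right) = -3 + 45 \cdot 1 = -3 + 45 = 42$)
$-219879 - x l = -219879 - 42 \left(-17\right) = -219879 - -714 = -219879 + 714 = -219165$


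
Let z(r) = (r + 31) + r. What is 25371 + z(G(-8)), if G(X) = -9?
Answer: 25384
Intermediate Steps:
z(r) = 31 + 2*r (z(r) = (31 + r) + r = 31 + 2*r)
25371 + z(G(-8)) = 25371 + (31 + 2*(-9)) = 25371 + (31 - 18) = 25371 + 13 = 25384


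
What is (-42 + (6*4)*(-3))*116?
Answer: -13224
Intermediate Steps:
(-42 + (6*4)*(-3))*116 = (-42 + 24*(-3))*116 = (-42 - 72)*116 = -114*116 = -13224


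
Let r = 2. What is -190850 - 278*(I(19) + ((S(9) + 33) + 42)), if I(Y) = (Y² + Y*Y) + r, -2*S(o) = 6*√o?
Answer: -410470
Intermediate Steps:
S(o) = -3*√o
I(Y) = 2 + 2*Y² (I(Y) = (Y² + Y*Y) + 2 = (Y² + Y²) + 2 = 2*Y² + 2 = 2 + 2*Y²)
-190850 - 278*(I(19) + ((S(9) + 33) + 42)) = -190850 - 278*((2 + 2*19²) + ((-3*√9 + 33) + 42)) = -190850 - 278*((2 + 2*361) + ((-3*3 + 33) + 42)) = -190850 - 278*((2 + 722) + ((-9 + 33) + 42)) = -190850 - 278*(724 + (24 + 42)) = -190850 - 278*(724 + 66) = -190850 - 278*790 = -190850 - 219620 = -410470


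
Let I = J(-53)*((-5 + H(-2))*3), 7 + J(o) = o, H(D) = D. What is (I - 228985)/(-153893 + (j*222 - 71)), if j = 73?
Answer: 227725/137758 ≈ 1.6531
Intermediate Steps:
J(o) = -7 + o
I = 1260 (I = (-7 - 53)*((-5 - 2)*3) = -(-420)*3 = -60*(-21) = 1260)
(I - 228985)/(-153893 + (j*222 - 71)) = (1260 - 228985)/(-153893 + (73*222 - 71)) = -227725/(-153893 + (16206 - 71)) = -227725/(-153893 + 16135) = -227725/(-137758) = -227725*(-1/137758) = 227725/137758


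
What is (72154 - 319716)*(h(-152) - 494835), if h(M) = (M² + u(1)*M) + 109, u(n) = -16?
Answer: 116153614780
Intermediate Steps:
h(M) = 109 + M² - 16*M (h(M) = (M² - 16*M) + 109 = 109 + M² - 16*M)
(72154 - 319716)*(h(-152) - 494835) = (72154 - 319716)*((109 + (-152)² - 16*(-152)) - 494835) = -247562*((109 + 23104 + 2432) - 494835) = -247562*(25645 - 494835) = -247562*(-469190) = 116153614780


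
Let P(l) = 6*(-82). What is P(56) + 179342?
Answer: 178850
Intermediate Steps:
P(l) = -492
P(56) + 179342 = -492 + 179342 = 178850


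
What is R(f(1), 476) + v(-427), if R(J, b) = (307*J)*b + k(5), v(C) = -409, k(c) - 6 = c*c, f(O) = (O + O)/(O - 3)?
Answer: -146510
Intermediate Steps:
f(O) = 2*O/(-3 + O) (f(O) = (2*O)/(-3 + O) = 2*O/(-3 + O))
k(c) = 6 + c² (k(c) = 6 + c*c = 6 + c²)
R(J, b) = 31 + 307*J*b (R(J, b) = (307*J)*b + (6 + 5²) = 307*J*b + (6 + 25) = 307*J*b + 31 = 31 + 307*J*b)
R(f(1), 476) + v(-427) = (31 + 307*(2*1/(-3 + 1))*476) - 409 = (31 + 307*(2*1/(-2))*476) - 409 = (31 + 307*(2*1*(-½))*476) - 409 = (31 + 307*(-1)*476) - 409 = (31 - 146132) - 409 = -146101 - 409 = -146510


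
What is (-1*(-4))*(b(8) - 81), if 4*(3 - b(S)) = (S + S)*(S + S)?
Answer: -568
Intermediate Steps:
b(S) = 3 - S² (b(S) = 3 - (S + S)*(S + S)/4 = 3 - 2*S*2*S/4 = 3 - S²)
(-1*(-4))*(b(8) - 81) = (-1*(-4))*((3 - 1*8²) - 81) = 4*((3 - 1*64) - 81) = 4*((3 - 64) - 81) = 4*(-61 - 81) = 4*(-142) = -568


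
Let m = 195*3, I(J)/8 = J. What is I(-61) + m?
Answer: 97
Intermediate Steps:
I(J) = 8*J
m = 585
I(-61) + m = 8*(-61) + 585 = -488 + 585 = 97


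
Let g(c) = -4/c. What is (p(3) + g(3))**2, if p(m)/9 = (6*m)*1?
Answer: 232324/9 ≈ 25814.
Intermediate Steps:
p(m) = 54*m (p(m) = 9*((6*m)*1) = 9*(6*m) = 54*m)
(p(3) + g(3))**2 = (54*3 - 4/3)**2 = (162 - 4*1/3)**2 = (162 - 4/3)**2 = (482/3)**2 = 232324/9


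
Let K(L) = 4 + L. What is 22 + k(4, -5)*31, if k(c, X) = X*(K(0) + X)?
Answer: 177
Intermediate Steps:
k(c, X) = X*(4 + X) (k(c, X) = X*((4 + 0) + X) = X*(4 + X))
22 + k(4, -5)*31 = 22 - 5*(4 - 5)*31 = 22 - 5*(-1)*31 = 22 + 5*31 = 22 + 155 = 177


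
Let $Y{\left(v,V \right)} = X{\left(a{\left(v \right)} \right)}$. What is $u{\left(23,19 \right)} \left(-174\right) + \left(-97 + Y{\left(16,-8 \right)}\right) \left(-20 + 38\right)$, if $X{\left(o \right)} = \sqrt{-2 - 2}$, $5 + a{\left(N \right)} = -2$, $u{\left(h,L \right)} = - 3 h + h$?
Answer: $6258 + 36 i \approx 6258.0 + 36.0 i$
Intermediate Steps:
$u{\left(h,L \right)} = - 2 h$
$a{\left(N \right)} = -7$ ($a{\left(N \right)} = -5 - 2 = -7$)
$X{\left(o \right)} = 2 i$ ($X{\left(o \right)} = \sqrt{-4} = 2 i$)
$Y{\left(v,V \right)} = 2 i$
$u{\left(23,19 \right)} \left(-174\right) + \left(-97 + Y{\left(16,-8 \right)}\right) \left(-20 + 38\right) = \left(-2\right) 23 \left(-174\right) + \left(-97 + 2 i\right) \left(-20 + 38\right) = \left(-46\right) \left(-174\right) + \left(-97 + 2 i\right) 18 = 8004 - \left(1746 - 36 i\right) = 6258 + 36 i$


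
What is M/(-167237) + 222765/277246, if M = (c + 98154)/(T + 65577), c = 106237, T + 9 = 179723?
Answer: 9138149232276569/11373110823676882 ≈ 0.80349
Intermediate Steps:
T = 179714 (T = -9 + 179723 = 179714)
M = 204391/245291 (M = (106237 + 98154)/(179714 + 65577) = 204391/245291 ≈ 0.83326)
M/(-167237) + 222765/277246 = (204391/245291)/(-167237) + 222765/277246 = (204391/245291)*(-1/167237) + 222765*(1/277246) = -204391/41021730967 + 222765/277246 = 9138149232276569/11373110823676882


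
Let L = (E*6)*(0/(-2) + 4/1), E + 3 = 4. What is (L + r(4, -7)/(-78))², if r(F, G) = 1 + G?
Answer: 97969/169 ≈ 579.70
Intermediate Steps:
E = 1 (E = -3 + 4 = 1)
L = 24 (L = (1*6)*(0/(-2) + 4/1) = 6*(0*(-½) + 4*1) = 6*(0 + 4) = 6*4 = 24)
(L + r(4, -7)/(-78))² = (24 + (1 - 7)/(-78))² = (24 - 6*(-1/78))² = (24 + 1/13)² = (313/13)² = 97969/169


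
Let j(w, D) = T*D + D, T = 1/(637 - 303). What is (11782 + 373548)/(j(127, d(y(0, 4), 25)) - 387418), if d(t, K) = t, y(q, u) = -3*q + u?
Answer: -32175055/32349068 ≈ -0.99462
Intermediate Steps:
y(q, u) = u - 3*q
T = 1/334 ≈ 0.0029940
j(w, D) = 335*D/334 (j(w, D) = D/334 + D = 335*D/334)
(11782 + 373548)/(j(127, d(y(0, 4), 25)) - 387418) = (11782 + 373548)/(335*(4 - 3*0)/334 - 387418) = 385330/(335*(4 + 0)/334 - 387418) = 385330/((335/334)*4 - 387418) = 385330/(670/167 - 387418) = 385330/(-64698136/167) = 385330*(-167/64698136) = -32175055/32349068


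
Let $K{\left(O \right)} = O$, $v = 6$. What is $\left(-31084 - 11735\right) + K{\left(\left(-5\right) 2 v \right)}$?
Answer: $-42879$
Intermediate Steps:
$\left(-31084 - 11735\right) + K{\left(\left(-5\right) 2 v \right)} = \left(-31084 - 11735\right) + \left(-5\right) 2 \cdot 6 = -42819 - 60 = -42879$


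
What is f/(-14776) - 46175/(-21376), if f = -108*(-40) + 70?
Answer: 73555145/39481472 ≈ 1.8630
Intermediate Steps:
f = 4390 (f = 4320 + 70 = 4390)
f/(-14776) - 46175/(-21376) = 4390/(-14776) - 46175/(-21376) = 4390*(-1/14776) - 46175*(-1/21376) = -2195/7388 + 46175/21376 = 73555145/39481472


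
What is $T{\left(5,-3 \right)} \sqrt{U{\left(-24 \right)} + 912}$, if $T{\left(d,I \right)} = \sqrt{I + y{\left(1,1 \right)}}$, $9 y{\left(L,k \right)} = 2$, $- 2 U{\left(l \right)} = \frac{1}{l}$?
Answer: $\frac{5 i \sqrt{131331}}{36} \approx 50.333 i$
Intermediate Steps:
$U{\left(l \right)} = - \frac{1}{2 l}$
$y{\left(L,k \right)} = \frac{2}{9}$ ($y{\left(L,k \right)} = \frac{1}{9} \cdot 2 = \frac{2}{9}$)
$T{\left(d,I \right)} = \sqrt{\frac{2}{9} + I}$ ($T{\left(d,I \right)} = \sqrt{I + \frac{2}{9}} = \sqrt{\frac{2}{9} + I}$)
$T{\left(5,-3 \right)} \sqrt{U{\left(-24 \right)} + 912} = \frac{\sqrt{2 + 9 \left(-3\right)}}{3} \sqrt{- \frac{1}{2 \left(-24\right)} + 912} = \frac{\sqrt{2 - 27}}{3} \sqrt{\left(- \frac{1}{2}\right) \left(- \frac{1}{24}\right) + 912} = \frac{\sqrt{-25}}{3} \sqrt{\frac{1}{48} + 912} = \frac{5 i}{3} \sqrt{\frac{43777}{48}} = \frac{5 i}{3} \frac{\sqrt{131331}}{12} = \frac{5 i \sqrt{131331}}{36}$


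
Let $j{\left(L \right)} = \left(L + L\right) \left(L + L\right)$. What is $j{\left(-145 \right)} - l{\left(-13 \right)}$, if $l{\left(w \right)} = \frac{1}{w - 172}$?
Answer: $\frac{15558501}{185} \approx 84100.0$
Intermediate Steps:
$j{\left(L \right)} = 4 L^{2}$ ($j{\left(L \right)} = 2 L 2 L = 4 L^{2}$)
$l{\left(w \right)} = \frac{1}{-172 + w}$
$j{\left(-145 \right)} - l{\left(-13 \right)} = 4 \left(-145\right)^{2} - \frac{1}{-172 - 13} = 4 \cdot 21025 - \frac{1}{-185} = 84100 - - \frac{1}{185} = 84100 + \frac{1}{185} = \frac{15558501}{185}$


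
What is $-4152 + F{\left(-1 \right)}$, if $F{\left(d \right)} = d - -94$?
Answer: $-4059$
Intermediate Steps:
$F{\left(d \right)} = 94 + d$ ($F{\left(d \right)} = d + 94 = 94 + d$)
$-4152 + F{\left(-1 \right)} = -4152 + \left(94 - 1\right) = -4152 + 93 = -4059$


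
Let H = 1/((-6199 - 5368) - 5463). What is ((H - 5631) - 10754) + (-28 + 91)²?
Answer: -211444481/17030 ≈ -12416.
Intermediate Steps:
H = -1/17030 (H = 1/(-11567 - 5463) = 1/(-17030) = -1/17030 ≈ -5.8720e-5)
((H - 5631) - 10754) + (-28 + 91)² = ((-1/17030 - 5631) - 10754) + (-28 + 91)² = (-95895931/17030 - 10754) + 63² = -279036551/17030 + 3969 = -211444481/17030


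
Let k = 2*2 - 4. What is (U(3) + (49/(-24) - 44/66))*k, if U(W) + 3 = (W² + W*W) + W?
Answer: 0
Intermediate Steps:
k = 0 (k = 4 - 4 = 0)
U(W) = -3 + W + 2*W² (U(W) = -3 + ((W² + W*W) + W) = -3 + ((W² + W²) + W) = -3 + (2*W² + W) = -3 + (W + 2*W²) = -3 + W + 2*W²)
(U(3) + (49/(-24) - 44/66))*k = ((-3 + 3 + 2*3²) + (49/(-24) - 44/66))*0 = ((-3 + 3 + 2*9) + (49*(-1/24) - 44*1/66))*0 = ((-3 + 3 + 18) + (-49/24 - ⅔))*0 = (18 - 65/24)*0 = (367/24)*0 = 0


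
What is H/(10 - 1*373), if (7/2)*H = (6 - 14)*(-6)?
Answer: -32/847 ≈ -0.037780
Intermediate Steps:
H = 96/7 (H = 2*((6 - 14)*(-6))/7 = 2*(-8*(-6))/7 = (2/7)*48 = 96/7 ≈ 13.714)
H/(10 - 1*373) = 96/(7*(10 - 1*373)) = 96/(7*(10 - 373)) = (96/7)/(-363) = (96/7)*(-1/363) = -32/847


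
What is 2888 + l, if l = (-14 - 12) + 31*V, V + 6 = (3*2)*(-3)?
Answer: 2118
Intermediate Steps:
V = -24 (V = -6 + (3*2)*(-3) = -6 + 6*(-3) = -6 - 18 = -24)
l = -770 (l = (-14 - 12) + 31*(-24) = -26 - 744 = -770)
2888 + l = 2888 - 770 = 2118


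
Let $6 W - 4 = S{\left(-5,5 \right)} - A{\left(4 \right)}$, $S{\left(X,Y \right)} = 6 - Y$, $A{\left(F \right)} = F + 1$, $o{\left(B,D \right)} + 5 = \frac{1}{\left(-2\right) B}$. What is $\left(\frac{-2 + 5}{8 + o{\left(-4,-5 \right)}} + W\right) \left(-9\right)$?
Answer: $- \frac{216}{25} \approx -8.64$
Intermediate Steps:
$o{\left(B,D \right)} = -5 - \frac{1}{2 B}$ ($o{\left(B,D \right)} = -5 + \frac{1}{\left(-2\right) B} = -5 - \frac{1}{2 B}$)
$A{\left(F \right)} = 1 + F$
$W = 0$ ($W = \frac{2}{3} + \frac{\left(6 - 5\right) - \left(1 + 4\right)}{6} = \frac{2}{3} + \frac{\left(6 - 5\right) - 5}{6} = \frac{2}{3} + \frac{1 - 5}{6} = \frac{2}{3} + \frac{1}{6} \left(-4\right) = \frac{2}{3} - \frac{2}{3} = 0$)
$\left(\frac{-2 + 5}{8 + o{\left(-4,-5 \right)}} + W\right) \left(-9\right) = \left(\frac{-2 + 5}{8 - \left(5 + \frac{1}{2 \left(-4\right)}\right)} + 0\right) \left(-9\right) = \left(\frac{3}{8 - \frac{39}{8}} + 0\right) \left(-9\right) = \left(\frac{3}{\frac{25}{8}} + 0\right) \left(-9\right) = \left(3 \cdot \frac{8}{25} + 0\right) \left(-9\right) = \left(\frac{24}{25} + 0\right) \left(-9\right) = \frac{24}{25} \left(-9\right) = - \frac{216}{25}$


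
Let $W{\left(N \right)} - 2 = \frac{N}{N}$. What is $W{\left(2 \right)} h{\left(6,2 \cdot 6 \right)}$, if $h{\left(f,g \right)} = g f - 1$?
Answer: $213$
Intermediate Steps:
$W{\left(N \right)} = 3$ ($W{\left(N \right)} = 2 + \frac{N}{N} = 2 + 1 = 3$)
$h{\left(f,g \right)} = -1 + f g$ ($h{\left(f,g \right)} = f g - 1 = -1 + f g$)
$W{\left(2 \right)} h{\left(6,2 \cdot 6 \right)} = 3 \left(-1 + 6 \cdot 2 \cdot 6\right) = 3 \left(-1 + 6 \cdot 12\right) = 3 \left(-1 + 72\right) = 3 \cdot 71 = 213$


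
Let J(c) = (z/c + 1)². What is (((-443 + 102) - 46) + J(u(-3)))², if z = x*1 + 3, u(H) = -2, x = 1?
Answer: 148996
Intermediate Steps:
z = 4 (z = 1*1 + 3 = 1 + 3 = 4)
J(c) = (1 + 4/c)² (J(c) = (4/c + 1)² = (1 + 4/c)²)
(((-443 + 102) - 46) + J(u(-3)))² = (((-443 + 102) - 46) + (4 - 2)²/(-2)²)² = ((-341 - 46) + (¼)*2²)² = (-387 + (¼)*4)² = (-387 + 1)² = (-386)² = 148996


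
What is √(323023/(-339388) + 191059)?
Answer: 3*√611301978234227/169694 ≈ 437.10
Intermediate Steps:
√(323023/(-339388) + 191059) = √(323023*(-1/339388) + 191059) = √(-323023/339388 + 191059) = √(64842808869/339388) = 3*√611301978234227/169694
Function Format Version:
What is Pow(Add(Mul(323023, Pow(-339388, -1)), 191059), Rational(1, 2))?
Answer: Mul(Rational(3, 169694), Pow(611301978234227, Rational(1, 2))) ≈ 437.10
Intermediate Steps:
Pow(Add(Mul(323023, Pow(-339388, -1)), 191059), Rational(1, 2)) = Pow(Add(Mul(323023, Rational(-1, 339388)), 191059), Rational(1, 2)) = Pow(Add(Rational(-323023, 339388), 191059), Rational(1, 2)) = Pow(Rational(64842808869, 339388), Rational(1, 2)) = Mul(Rational(3, 169694), Pow(611301978234227, Rational(1, 2)))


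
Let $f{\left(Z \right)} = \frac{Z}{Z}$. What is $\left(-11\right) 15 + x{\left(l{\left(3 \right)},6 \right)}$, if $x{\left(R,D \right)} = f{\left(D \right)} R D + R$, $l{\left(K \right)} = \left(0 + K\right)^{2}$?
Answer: $-102$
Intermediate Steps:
$f{\left(Z \right)} = 1$
$l{\left(K \right)} = K^{2}$
$x{\left(R,D \right)} = R + D R$ ($x{\left(R,D \right)} = 1 R D + R = R D + R = D R + R = R + D R$)
$\left(-11\right) 15 + x{\left(l{\left(3 \right)},6 \right)} = \left(-11\right) 15 + 3^{2} \left(1 + 6\right) = -165 + 9 \cdot 7 = -165 + 63 = -102$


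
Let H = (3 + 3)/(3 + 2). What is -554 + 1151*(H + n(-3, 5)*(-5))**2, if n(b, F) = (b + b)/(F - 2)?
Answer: 3595686/25 ≈ 1.4383e+5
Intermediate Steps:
n(b, F) = 2*b/(-2 + F) (n(b, F) = (2*b)/(-2 + F) = 2*b/(-2 + F))
H = 6/5 ≈ 1.2000
-554 + 1151*(H + n(-3, 5)*(-5))**2 = -554 + 1151*(6/5 + (2*(-3)/(-2 + 5))*(-5))**2 = -554 + 1151*(6/5 + (2*(-3)/3)*(-5))**2 = -554 + 1151*(6/5 + (2*(-3)*(1/3))*(-5))**2 = -554 + 1151*(6/5 - 2*(-5))**2 = -554 + 1151*(6/5 + 10)**2 = -554 + 1151*(56/5)**2 = -554 + 1151*(3136/25) = -554 + 3609536/25 = 3595686/25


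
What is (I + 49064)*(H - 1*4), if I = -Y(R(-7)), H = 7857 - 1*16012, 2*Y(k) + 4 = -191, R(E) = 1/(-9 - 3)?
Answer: -802217357/2 ≈ -4.0111e+8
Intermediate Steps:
R(E) = -1/12 (R(E) = 1/(-12) = -1/12)
Y(k) = -195/2 (Y(k) = -2 + (½)*(-191) = -2 - 191/2 = -195/2)
H = -8155 (H = 7857 - 16012 = -8155)
I = 195/2 (I = -1*(-195/2) = 195/2 ≈ 97.500)
(I + 49064)*(H - 1*4) = (195/2 + 49064)*(-8155 - 1*4) = 98323*(-8155 - 4)/2 = (98323/2)*(-8159) = -802217357/2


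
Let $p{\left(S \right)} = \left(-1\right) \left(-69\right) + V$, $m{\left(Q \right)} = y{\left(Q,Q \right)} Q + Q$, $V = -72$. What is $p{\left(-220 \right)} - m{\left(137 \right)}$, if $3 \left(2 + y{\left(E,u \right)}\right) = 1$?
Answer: $\frac{265}{3} \approx 88.333$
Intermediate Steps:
$y{\left(E,u \right)} = - \frac{5}{3}$ ($y{\left(E,u \right)} = -2 + \frac{1}{3} \cdot 1 = -2 + \frac{1}{3} = - \frac{5}{3}$)
$m{\left(Q \right)} = - \frac{2 Q}{3}$ ($m{\left(Q \right)} = - \frac{5 Q}{3} + Q = - \frac{2 Q}{3}$)
$p{\left(S \right)} = -3$ ($p{\left(S \right)} = \left(-1\right) \left(-69\right) - 72 = 69 - 72 = -3$)
$p{\left(-220 \right)} - m{\left(137 \right)} = -3 - \left(- \frac{2}{3}\right) 137 = -3 - - \frac{274}{3} = -3 + \frac{274}{3} = \frac{265}{3}$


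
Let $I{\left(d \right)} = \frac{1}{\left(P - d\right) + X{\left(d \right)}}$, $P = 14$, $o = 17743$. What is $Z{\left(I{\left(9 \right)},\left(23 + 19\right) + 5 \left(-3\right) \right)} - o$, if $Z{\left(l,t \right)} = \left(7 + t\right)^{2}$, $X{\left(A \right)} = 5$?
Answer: $-16587$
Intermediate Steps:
$I{\left(d \right)} = \frac{1}{19 - d}$ ($I{\left(d \right)} = \frac{1}{\left(14 - d\right) + 5} = \frac{1}{19 - d}$)
$Z{\left(I{\left(9 \right)},\left(23 + 19\right) + 5 \left(-3\right) \right)} - o = \left(7 + \left(\left(23 + 19\right) + 5 \left(-3\right)\right)\right)^{2} - 17743 = \left(7 + \left(42 - 15\right)\right)^{2} - 17743 = \left(7 + 27\right)^{2} - 17743 = 34^{2} - 17743 = 1156 - 17743 = -16587$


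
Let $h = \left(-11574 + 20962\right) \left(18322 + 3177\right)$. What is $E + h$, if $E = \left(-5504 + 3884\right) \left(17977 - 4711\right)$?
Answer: $180341692$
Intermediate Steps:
$E = -21490920$ ($E = \left(-1620\right) 13266 = -21490920$)
$h = 201832612$ ($h = 9388 \cdot 21499 = 201832612$)
$E + h = -21490920 + 201832612 = 180341692$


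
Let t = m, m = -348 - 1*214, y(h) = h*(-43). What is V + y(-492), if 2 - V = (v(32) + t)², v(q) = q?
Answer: -259742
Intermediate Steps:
y(h) = -43*h
m = -562 (m = -348 - 214 = -562)
t = -562
V = -280898 (V = 2 - (32 - 562)² = 2 - 1*(-530)² = 2 - 1*280900 = 2 - 280900 = -280898)
V + y(-492) = -280898 - 43*(-492) = -280898 + 21156 = -259742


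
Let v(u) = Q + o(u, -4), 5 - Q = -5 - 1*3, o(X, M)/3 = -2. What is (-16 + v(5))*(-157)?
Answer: 1413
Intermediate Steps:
o(X, M) = -6 (o(X, M) = 3*(-2) = -6)
Q = 13 (Q = 5 - (-5 - 1*3) = 5 - (-5 - 3) = 5 - 1*(-8) = 5 + 8 = 13)
v(u) = 7 (v(u) = 13 - 6 = 7)
(-16 + v(5))*(-157) = (-16 + 7)*(-157) = -9*(-157) = 1413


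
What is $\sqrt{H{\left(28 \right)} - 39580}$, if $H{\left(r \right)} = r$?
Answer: $8 i \sqrt{618} \approx 198.88 i$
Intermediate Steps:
$\sqrt{H{\left(28 \right)} - 39580} = \sqrt{28 - 39580} = \sqrt{-39552} = 8 i \sqrt{618}$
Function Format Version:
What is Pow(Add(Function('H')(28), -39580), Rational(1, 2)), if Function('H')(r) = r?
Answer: Mul(8, I, Pow(618, Rational(1, 2))) ≈ Mul(198.88, I)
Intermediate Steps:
Pow(Add(Function('H')(28), -39580), Rational(1, 2)) = Pow(Add(28, -39580), Rational(1, 2)) = Pow(-39552, Rational(1, 2)) = Mul(8, I, Pow(618, Rational(1, 2)))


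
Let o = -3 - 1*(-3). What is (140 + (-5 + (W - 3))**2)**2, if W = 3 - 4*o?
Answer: 27225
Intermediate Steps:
o = 0 (o = -3 + 3 = 0)
W = 3 (W = 3 - 4*0 = 3 + 0 = 3)
(140 + (-5 + (W - 3))**2)**2 = (140 + (-5 + (3 - 3))**2)**2 = (140 + (-5 + 0)**2)**2 = (140 + (-5)**2)**2 = (140 + 25)**2 = 165**2 = 27225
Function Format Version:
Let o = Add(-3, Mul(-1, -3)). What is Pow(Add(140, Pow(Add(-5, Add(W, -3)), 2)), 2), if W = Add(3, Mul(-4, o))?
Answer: 27225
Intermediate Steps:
o = 0 (o = Add(-3, 3) = 0)
W = 3 (W = Add(3, Mul(-4, 0)) = Add(3, 0) = 3)
Pow(Add(140, Pow(Add(-5, Add(W, -3)), 2)), 2) = Pow(Add(140, Pow(Add(-5, Add(3, -3)), 2)), 2) = Pow(Add(140, Pow(Add(-5, 0), 2)), 2) = Pow(Add(140, Pow(-5, 2)), 2) = Pow(Add(140, 25), 2) = Pow(165, 2) = 27225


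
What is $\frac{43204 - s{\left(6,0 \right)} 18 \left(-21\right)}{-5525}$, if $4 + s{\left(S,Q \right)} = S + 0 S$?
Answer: $- \frac{8792}{1105} \approx -7.9566$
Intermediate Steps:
$s{\left(S,Q \right)} = -4 + S$ ($s{\left(S,Q \right)} = -4 + \left(S + 0 S\right) = -4 + \left(S + 0\right) = -4 + S$)
$\frac{43204 - s{\left(6,0 \right)} 18 \left(-21\right)}{-5525} = \frac{43204 - \left(-4 + 6\right) 18 \left(-21\right)}{-5525} = \left(43204 - 2 \cdot 18 \left(-21\right)\right) \left(- \frac{1}{5525}\right) = \left(43204 - 36 \left(-21\right)\right) \left(- \frac{1}{5525}\right) = \left(43204 - -756\right) \left(- \frac{1}{5525}\right) = \left(43204 + 756\right) \left(- \frac{1}{5525}\right) = 43960 \left(- \frac{1}{5525}\right) = - \frac{8792}{1105}$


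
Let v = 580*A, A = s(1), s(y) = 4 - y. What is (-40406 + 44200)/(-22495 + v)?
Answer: -542/2965 ≈ -0.18280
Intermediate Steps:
A = 3 (A = 4 - 1*1 = 4 - 1 = 3)
v = 1740 (v = 580*3 = 1740)
(-40406 + 44200)/(-22495 + v) = (-40406 + 44200)/(-22495 + 1740) = 3794/(-20755) = 3794*(-1/20755) = -542/2965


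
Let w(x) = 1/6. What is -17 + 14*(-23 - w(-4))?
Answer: -1024/3 ≈ -341.33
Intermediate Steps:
w(x) = 1/6
-17 + 14*(-23 - w(-4)) = -17 + 14*(-23 - 1*1/6) = -17 + 14*(-23 - 1/6) = -17 + 14*(-139/6) = -17 - 973/3 = -1024/3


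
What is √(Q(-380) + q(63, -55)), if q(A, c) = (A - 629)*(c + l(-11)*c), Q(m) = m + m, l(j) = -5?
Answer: 12*I*√870 ≈ 353.95*I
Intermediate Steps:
Q(m) = 2*m
q(A, c) = -4*c*(-629 + A) (q(A, c) = (A - 629)*(c - 5*c) = (-629 + A)*(-4*c) = -4*c*(-629 + A))
√(Q(-380) + q(63, -55)) = √(2*(-380) + 4*(-55)*(629 - 1*63)) = √(-760 + 4*(-55)*(629 - 63)) = √(-760 + 4*(-55)*566) = √(-760 - 124520) = √(-125280) = 12*I*√870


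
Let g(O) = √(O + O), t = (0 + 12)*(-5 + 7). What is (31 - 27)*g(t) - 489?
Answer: -489 + 16*√3 ≈ -461.29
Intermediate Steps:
t = 24 (t = 12*2 = 24)
g(O) = √2*√O (g(O) = √(2*O) = √2*√O)
(31 - 27)*g(t) - 489 = (31 - 27)*(√2*√24) - 489 = 4*(√2*(2*√6)) - 489 = 4*(4*√3) - 489 = 16*√3 - 489 = -489 + 16*√3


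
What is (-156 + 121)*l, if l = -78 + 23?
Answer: 1925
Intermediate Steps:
l = -55
(-156 + 121)*l = (-156 + 121)*(-55) = -35*(-55) = 1925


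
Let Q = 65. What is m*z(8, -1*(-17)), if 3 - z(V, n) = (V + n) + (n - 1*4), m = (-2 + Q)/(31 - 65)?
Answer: 2205/34 ≈ 64.853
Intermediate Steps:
m = -63/34 (m = (-2 + 65)/(31 - 65) = 63/(-34) = 63*(-1/34) = -63/34 ≈ -1.8529)
z(V, n) = 7 - V - 2*n (z(V, n) = 3 - ((V + n) + (n - 1*4)) = 3 - ((V + n) + (n - 4)) = 3 - ((V + n) + (-4 + n)) = 3 - (-4 + V + 2*n) = 3 + (4 - V - 2*n) = 7 - V - 2*n)
m*z(8, -1*(-17)) = -63*(7 - 1*8 - (-2)*(-17))/34 = -63*(7 - 8 - 2*17)/34 = -63*(7 - 8 - 34)/34 = -63/34*(-35) = 2205/34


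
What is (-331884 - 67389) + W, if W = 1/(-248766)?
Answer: -99325547119/248766 ≈ -3.9927e+5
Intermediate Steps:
W = -1/248766 ≈ -4.0198e-6
(-331884 - 67389) + W = (-331884 - 67389) - 1/248766 = -399273 - 1/248766 = -99325547119/248766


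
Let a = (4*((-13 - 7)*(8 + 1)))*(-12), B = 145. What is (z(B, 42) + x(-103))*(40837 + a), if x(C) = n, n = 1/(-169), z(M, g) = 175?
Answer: 1463232798/169 ≈ 8.6582e+6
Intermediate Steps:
n = -1/169 ≈ -0.0059172
x(C) = -1/169
a = 8640 (a = (4*(-20*9))*(-12) = (4*(-180))*(-12) = -720*(-12) = 8640)
(z(B, 42) + x(-103))*(40837 + a) = (175 - 1/169)*(40837 + 8640) = (29574/169)*49477 = 1463232798/169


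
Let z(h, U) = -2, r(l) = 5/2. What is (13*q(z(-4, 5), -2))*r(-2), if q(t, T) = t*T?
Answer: 130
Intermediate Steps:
r(l) = 5/2 (r(l) = 5*(1/2) = 5/2)
q(t, T) = T*t
(13*q(z(-4, 5), -2))*r(-2) = (13*(-2*(-2)))*(5/2) = (13*4)*(5/2) = 52*(5/2) = 130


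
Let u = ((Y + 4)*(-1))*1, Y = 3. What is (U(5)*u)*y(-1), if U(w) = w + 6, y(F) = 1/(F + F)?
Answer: 77/2 ≈ 38.500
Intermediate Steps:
y(F) = 1/(2*F)
U(w) = 6 + w
u = -7 (u = ((3 + 4)*(-1))*1 = (7*(-1))*1 = -7*1 = -7)
(U(5)*u)*y(-1) = ((6 + 5)*(-7))*((½)/(-1)) = (11*(-7))*((½)*(-1)) = -77*(-½) = 77/2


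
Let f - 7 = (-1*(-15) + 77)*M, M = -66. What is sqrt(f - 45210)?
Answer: 5*I*sqrt(2051) ≈ 226.44*I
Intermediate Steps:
f = -6065 (f = 7 + (-1*(-15) + 77)*(-66) = 7 + (15 + 77)*(-66) = 7 + 92*(-66) = 7 - 6072 = -6065)
sqrt(f - 45210) = sqrt(-6065 - 45210) = sqrt(-51275) = 5*I*sqrt(2051)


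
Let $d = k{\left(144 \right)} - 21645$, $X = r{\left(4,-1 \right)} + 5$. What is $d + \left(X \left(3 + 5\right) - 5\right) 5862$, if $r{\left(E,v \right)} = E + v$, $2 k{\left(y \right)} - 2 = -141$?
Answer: $\frac{648287}{2} \approx 3.2414 \cdot 10^{5}$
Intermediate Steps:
$k{\left(y \right)} = - \frac{139}{2}$ ($k{\left(y \right)} = 1 + \frac{1}{2} \left(-141\right) = 1 - \frac{141}{2} = - \frac{139}{2}$)
$X = 8$ ($X = \left(4 - 1\right) + 5 = 3 + 5 = 8$)
$d = - \frac{43429}{2}$ ($d = - \frac{139}{2} - 21645 = - \frac{43429}{2} \approx -21715.0$)
$d + \left(X \left(3 + 5\right) - 5\right) 5862 = - \frac{43429}{2} + \left(8 \left(3 + 5\right) - 5\right) 5862 = - \frac{43429}{2} + \left(8 \cdot 8 - 5\right) 5862 = - \frac{43429}{2} + \left(64 - 5\right) 5862 = - \frac{43429}{2} + 59 \cdot 5862 = - \frac{43429}{2} + 345858 = \frac{648287}{2}$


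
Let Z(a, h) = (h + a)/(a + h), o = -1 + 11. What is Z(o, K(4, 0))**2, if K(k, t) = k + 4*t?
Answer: 1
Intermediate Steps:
o = 10
Z(a, h) = 1 (Z(a, h) = (a + h)/(a + h) = 1)
Z(o, K(4, 0))**2 = 1**2 = 1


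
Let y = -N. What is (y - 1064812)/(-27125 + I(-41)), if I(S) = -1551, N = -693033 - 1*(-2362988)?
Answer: 2734767/28676 ≈ 95.368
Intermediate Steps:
N = 1669955 (N = -693033 + 2362988 = 1669955)
y = -1669955 (y = -1*1669955 = -1669955)
(y - 1064812)/(-27125 + I(-41)) = (-1669955 - 1064812)/(-27125 - 1551) = -2734767/(-28676) = -2734767*(-1/28676) = 2734767/28676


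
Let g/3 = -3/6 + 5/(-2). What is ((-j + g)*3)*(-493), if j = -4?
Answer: 7395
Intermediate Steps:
g = -9 (g = 3*(-3/6 + 5/(-2)) = 3*(-3*⅙ + 5*(-½)) = 3*(-½ - 5/2) = 3*(-3) = -9)
((-j + g)*3)*(-493) = ((-1*(-4) - 9)*3)*(-493) = ((4 - 9)*3)*(-493) = -5*3*(-493) = -15*(-493) = 7395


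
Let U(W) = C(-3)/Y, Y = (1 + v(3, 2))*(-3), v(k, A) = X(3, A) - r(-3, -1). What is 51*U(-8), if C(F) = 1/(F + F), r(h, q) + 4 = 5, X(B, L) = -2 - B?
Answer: -17/30 ≈ -0.56667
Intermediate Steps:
r(h, q) = 1 (r(h, q) = -4 + 5 = 1)
v(k, A) = -6 (v(k, A) = (-2 - 1*3) - 1*1 = (-2 - 3) - 1 = -5 - 1 = -6)
Y = 15 (Y = (1 - 6)*(-3) = -5*(-3) = 15)
C(F) = 1/(2*F)
U(W) = -1/90 (U(W) = ((1/2)/(-3))/15 = ((1/2)*(-1/3))*(1/15) = -1/6*1/15 = -1/90)
51*U(-8) = 51*(-1/90) = -17/30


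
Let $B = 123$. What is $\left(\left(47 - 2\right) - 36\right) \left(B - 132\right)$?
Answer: $-81$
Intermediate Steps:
$\left(\left(47 - 2\right) - 36\right) \left(B - 132\right) = \left(\left(47 - 2\right) - 36\right) \left(123 - 132\right) = \left(45 - 36\right) \left(-9\right) = 9 \left(-9\right) = -81$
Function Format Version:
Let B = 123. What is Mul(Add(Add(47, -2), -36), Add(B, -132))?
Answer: -81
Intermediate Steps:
Mul(Add(Add(47, -2), -36), Add(B, -132)) = Mul(Add(Add(47, -2), -36), Add(123, -132)) = Mul(Add(45, -36), -9) = Mul(9, -9) = -81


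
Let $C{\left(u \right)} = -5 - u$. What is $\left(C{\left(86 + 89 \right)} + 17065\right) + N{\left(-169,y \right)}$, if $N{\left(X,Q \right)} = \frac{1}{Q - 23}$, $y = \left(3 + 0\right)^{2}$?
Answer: $\frac{236389}{14} \approx 16885.0$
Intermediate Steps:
$y = 9$ ($y = 3^{2} = 9$)
$N{\left(X,Q \right)} = \frac{1}{-23 + Q}$
$\left(C{\left(86 + 89 \right)} + 17065\right) + N{\left(-169,y \right)} = \left(\left(-5 - \left(86 + 89\right)\right) + 17065\right) + \frac{1}{-23 + 9} = \left(\left(-5 - 175\right) + 17065\right) + \frac{1}{-14} = \left(\left(-5 - 175\right) + 17065\right) - \frac{1}{14} = \left(-180 + 17065\right) - \frac{1}{14} = 16885 - \frac{1}{14} = \frac{236389}{14}$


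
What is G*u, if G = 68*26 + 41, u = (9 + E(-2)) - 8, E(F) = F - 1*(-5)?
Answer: 7236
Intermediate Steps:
E(F) = 5 + F (E(F) = F + 5 = 5 + F)
u = 4 (u = (9 + (5 - 2)) - 8 = (9 + 3) - 8 = 12 - 8 = 4)
G = 1809 (G = 1768 + 41 = 1809)
G*u = 1809*4 = 7236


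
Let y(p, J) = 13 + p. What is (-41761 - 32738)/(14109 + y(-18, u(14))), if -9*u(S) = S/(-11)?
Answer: -74499/14104 ≈ -5.2821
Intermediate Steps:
u(S) = S/99 (u(S) = -S/(9*(-11)) = -S*(-1)/(9*11) = -(-1)*S/99 = S/99)
(-41761 - 32738)/(14109 + y(-18, u(14))) = (-41761 - 32738)/(14109 + (13 - 18)) = -74499/(14109 - 5) = -74499/14104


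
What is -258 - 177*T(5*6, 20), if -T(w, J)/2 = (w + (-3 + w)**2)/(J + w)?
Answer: 127893/25 ≈ 5115.7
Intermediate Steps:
T(w, J) = -2*(w + (-3 + w)**2)/(J + w)
-258 - 177*T(5*6, 20) = -258 - 354*(-9 - (5*6)**2 + 5*(5*6))/(20 + 5*6) = -258 - 354*(-9 - 1*30**2 + 5*30)/(20 + 30) = -258 - 354*(-9 - 1*900 + 150)/50 = -258 - 354*(-9 - 900 + 150)/50 = -258 - 354*(-759)/50 = -258 - 177*(-759/25) = -258 + 134343/25 = 127893/25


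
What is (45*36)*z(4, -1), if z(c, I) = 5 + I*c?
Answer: 1620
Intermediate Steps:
(45*36)*z(4, -1) = (45*36)*(5 - 1*4) = 1620*(5 - 4) = 1620*1 = 1620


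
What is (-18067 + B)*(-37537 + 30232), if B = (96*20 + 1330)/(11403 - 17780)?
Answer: 841656598245/6377 ≈ 1.3198e+8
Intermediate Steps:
B = -3250/6377 (B = (1920 + 1330)/(-6377) = 3250*(-1/6377) = -3250/6377 ≈ -0.50964)
(-18067 + B)*(-37537 + 30232) = (-18067 - 3250/6377)*(-37537 + 30232) = -115216509/6377*(-7305) = 841656598245/6377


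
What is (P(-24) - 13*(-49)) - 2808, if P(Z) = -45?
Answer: -2216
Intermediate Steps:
(P(-24) - 13*(-49)) - 2808 = (-45 - 13*(-49)) - 2808 = (-45 + 637) - 2808 = 592 - 2808 = -2216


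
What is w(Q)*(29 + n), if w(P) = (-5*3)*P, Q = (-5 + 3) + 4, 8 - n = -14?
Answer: -1530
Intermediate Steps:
n = 22 (n = 8 - 1*(-14) = 8 + 14 = 22)
Q = 2 (Q = -2 + 4 = 2)
w(P) = -15*P
w(Q)*(29 + n) = (-15*2)*(29 + 22) = -30*51 = -1530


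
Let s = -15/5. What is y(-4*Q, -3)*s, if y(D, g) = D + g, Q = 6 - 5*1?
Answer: 21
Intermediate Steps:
Q = 1 (Q = 6 - 5 = 1)
s = -3 (s = -15*⅕ = -3)
y(-4*Q, -3)*s = (-4*1 - 3)*(-3) = (-4 - 3)*(-3) = -7*(-3) = 21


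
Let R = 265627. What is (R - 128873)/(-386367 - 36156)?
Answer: -136754/422523 ≈ -0.32366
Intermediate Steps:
(R - 128873)/(-386367 - 36156) = (265627 - 128873)/(-386367 - 36156) = 136754/(-422523) = 136754*(-1/422523) = -136754/422523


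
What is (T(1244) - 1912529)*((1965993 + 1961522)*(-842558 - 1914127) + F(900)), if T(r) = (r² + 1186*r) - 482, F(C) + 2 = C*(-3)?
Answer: -12016897826555636593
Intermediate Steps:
F(C) = -2 - 3*C (F(C) = -2 + C*(-3) = -2 - 3*C)
T(r) = -482 + r² + 1186*r
(T(1244) - 1912529)*((1965993 + 1961522)*(-842558 - 1914127) + F(900)) = ((-482 + 1244² + 1186*1244) - 1912529)*((1965993 + 1961522)*(-842558 - 1914127) + (-2 - 3*900)) = ((-482 + 1547536 + 1475384) - 1912529)*(3927515*(-2756685) + (-2 - 2700)) = (3022438 - 1912529)*(-10826921687775 - 2702) = 1109909*(-10826921690477) = -12016897826555636593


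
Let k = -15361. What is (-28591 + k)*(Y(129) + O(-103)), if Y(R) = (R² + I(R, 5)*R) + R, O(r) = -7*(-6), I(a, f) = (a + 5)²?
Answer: -102545993472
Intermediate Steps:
I(a, f) = (5 + a)²
O(r) = 42
Y(R) = R + R² + R*(5 + R)² (Y(R) = (R² + (5 + R)²*R) + R = (R² + R*(5 + R)²) + R = R + R² + R*(5 + R)²)
(-28591 + k)*(Y(129) + O(-103)) = (-28591 - 15361)*(129*(1 + 129 + (5 + 129)²) + 42) = -43952*(129*(1 + 129 + 134²) + 42) = -43952*(129*(1 + 129 + 17956) + 42) = -43952*(129*18086 + 42) = -43952*(2333094 + 42) = -43952*2333136 = -102545993472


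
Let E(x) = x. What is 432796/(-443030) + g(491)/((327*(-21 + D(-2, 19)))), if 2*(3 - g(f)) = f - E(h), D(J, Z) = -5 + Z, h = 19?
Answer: -63388861/72435405 ≈ -0.87511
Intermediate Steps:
g(f) = 25/2 - f/2 (g(f) = 3 - (f - 1*19)/2 = 3 - (f - 19)/2 = 3 - (-19 + f)/2 = 3 + (19/2 - f/2) = 25/2 - f/2)
432796/(-443030) + g(491)/((327*(-21 + D(-2, 19)))) = 432796/(-443030) + (25/2 - ½*491)/((327*(-21 + (-5 + 19)))) = 432796*(-1/443030) + (25/2 - 491/2)/((327*(-21 + 14))) = -30914/31645 - 233/(327*(-7)) = -30914/31645 - 233/(-2289) = -30914/31645 - 233*(-1/2289) = -30914/31645 + 233/2289 = -63388861/72435405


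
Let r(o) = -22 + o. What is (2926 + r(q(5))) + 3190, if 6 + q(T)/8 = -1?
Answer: 6038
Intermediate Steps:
q(T) = -56 (q(T) = -48 + 8*(-1) = -48 - 8 = -56)
(2926 + r(q(5))) + 3190 = (2926 + (-22 - 56)) + 3190 = (2926 - 78) + 3190 = 2848 + 3190 = 6038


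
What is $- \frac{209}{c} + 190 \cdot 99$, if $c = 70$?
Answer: $\frac{1316491}{70} \approx 18807.0$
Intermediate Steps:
$- \frac{209}{c} + 190 \cdot 99 = - \frac{209}{70} + 190 \cdot 99 = \left(-209\right) \frac{1}{70} + 18810 = - \frac{209}{70} + 18810 = \frac{1316491}{70}$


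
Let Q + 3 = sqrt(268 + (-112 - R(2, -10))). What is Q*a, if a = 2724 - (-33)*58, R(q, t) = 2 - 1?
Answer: -13914 + 4638*sqrt(155) ≈ 43829.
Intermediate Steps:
R(q, t) = 1
Q = -3 + sqrt(155) (Q = -3 + sqrt(268 + (-112 - 1*1)) = -3 + sqrt(268 + (-112 - 1)) = -3 + sqrt(268 - 113) = -3 + sqrt(155) ≈ 9.4499)
a = 4638 (a = 2724 - 1*(-1914) = 2724 + 1914 = 4638)
Q*a = (-3 + sqrt(155))*4638 = -13914 + 4638*sqrt(155)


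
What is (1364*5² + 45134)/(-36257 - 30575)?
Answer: -39617/33416 ≈ -1.1856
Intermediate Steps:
(1364*5² + 45134)/(-36257 - 30575) = (1364*25 + 45134)/(-66832) = (34100 + 45134)*(-1/66832) = 79234*(-1/66832) = -39617/33416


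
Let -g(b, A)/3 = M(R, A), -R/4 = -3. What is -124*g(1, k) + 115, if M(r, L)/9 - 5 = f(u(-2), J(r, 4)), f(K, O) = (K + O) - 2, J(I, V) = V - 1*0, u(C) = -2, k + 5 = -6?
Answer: 16855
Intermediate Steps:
k = -11 (k = -5 - 6 = -11)
R = 12 (R = -4*(-3) = 12)
J(I, V) = V (J(I, V) = V + 0 = V)
f(K, O) = -2 + K + O
M(r, L) = 45 (M(r, L) = 45 + 9*(-2 - 2 + 4) = 45 + 9*0 = 45 + 0 = 45)
g(b, A) = -135 (g(b, A) = -3*45 = -135)
-124*g(1, k) + 115 = -124*(-135) + 115 = 16740 + 115 = 16855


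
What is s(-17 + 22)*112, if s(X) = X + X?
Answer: 1120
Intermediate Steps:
s(X) = 2*X
s(-17 + 22)*112 = (2*(-17 + 22))*112 = (2*5)*112 = 10*112 = 1120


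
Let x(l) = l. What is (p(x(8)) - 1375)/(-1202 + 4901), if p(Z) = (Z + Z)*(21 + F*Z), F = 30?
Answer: 2801/3699 ≈ 0.75723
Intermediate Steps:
p(Z) = 2*Z*(21 + 30*Z) (p(Z) = (Z + Z)*(21 + 30*Z) = (2*Z)*(21 + 30*Z) = 2*Z*(21 + 30*Z))
(p(x(8)) - 1375)/(-1202 + 4901) = (6*8*(7 + 10*8) - 1375)/(-1202 + 4901) = (6*8*(7 + 80) - 1375)/3699 = (6*8*87 - 1375)*(1/3699) = (4176 - 1375)*(1/3699) = 2801*(1/3699) = 2801/3699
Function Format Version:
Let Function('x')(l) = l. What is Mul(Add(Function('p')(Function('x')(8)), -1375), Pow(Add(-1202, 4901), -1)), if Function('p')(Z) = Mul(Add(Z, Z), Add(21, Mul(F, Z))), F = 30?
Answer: Rational(2801, 3699) ≈ 0.75723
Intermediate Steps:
Function('p')(Z) = Mul(2, Z, Add(21, Mul(30, Z))) (Function('p')(Z) = Mul(Add(Z, Z), Add(21, Mul(30, Z))) = Mul(Mul(2, Z), Add(21, Mul(30, Z))) = Mul(2, Z, Add(21, Mul(30, Z))))
Mul(Add(Function('p')(Function('x')(8)), -1375), Pow(Add(-1202, 4901), -1)) = Mul(Add(Mul(6, 8, Add(7, Mul(10, 8))), -1375), Pow(Add(-1202, 4901), -1)) = Mul(Add(Mul(6, 8, Add(7, 80)), -1375), Pow(3699, -1)) = Mul(Add(Mul(6, 8, 87), -1375), Rational(1, 3699)) = Mul(Add(4176, -1375), Rational(1, 3699)) = Mul(2801, Rational(1, 3699)) = Rational(2801, 3699)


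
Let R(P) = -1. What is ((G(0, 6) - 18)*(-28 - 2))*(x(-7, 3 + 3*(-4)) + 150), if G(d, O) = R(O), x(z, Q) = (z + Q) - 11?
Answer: 70110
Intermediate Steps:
x(z, Q) = -11 + Q + z (x(z, Q) = (Q + z) - 11 = -11 + Q + z)
G(d, O) = -1
((G(0, 6) - 18)*(-28 - 2))*(x(-7, 3 + 3*(-4)) + 150) = ((-1 - 18)*(-28 - 2))*((-11 + (3 + 3*(-4)) - 7) + 150) = (-19*(-30))*((-11 + (3 - 12) - 7) + 150) = 570*((-11 - 9 - 7) + 150) = 570*(-27 + 150) = 570*123 = 70110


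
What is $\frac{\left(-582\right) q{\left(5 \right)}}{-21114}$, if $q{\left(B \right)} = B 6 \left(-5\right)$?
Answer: $- \frac{4850}{1173} \approx -4.1347$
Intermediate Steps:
$q{\left(B \right)} = - 30 B$ ($q{\left(B \right)} = 6 B \left(-5\right) = - 30 B$)
$\frac{\left(-582\right) q{\left(5 \right)}}{-21114} = \frac{\left(-582\right) \left(\left(-30\right) 5\right)}{-21114} = \left(-582\right) \left(-150\right) \left(- \frac{1}{21114}\right) = 87300 \left(- \frac{1}{21114}\right) = - \frac{4850}{1173}$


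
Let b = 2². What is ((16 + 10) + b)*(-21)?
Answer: -630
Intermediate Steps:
b = 4
((16 + 10) + b)*(-21) = ((16 + 10) + 4)*(-21) = (26 + 4)*(-21) = 30*(-21) = -630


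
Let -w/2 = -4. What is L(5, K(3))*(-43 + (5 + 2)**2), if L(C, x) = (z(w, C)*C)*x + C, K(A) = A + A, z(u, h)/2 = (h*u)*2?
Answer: 28830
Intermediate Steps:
w = 8 (w = -2*(-4) = 8)
z(u, h) = 4*h*u (z(u, h) = 2*((h*u)*2) = 2*(2*h*u) = 4*h*u)
K(A) = 2*A
L(C, x) = C + 32*x*C**2 (L(C, x) = ((4*C*8)*C)*x + C = ((32*C)*C)*x + C = (32*C**2)*x + C = 32*x*C**2 + C = C + 32*x*C**2)
L(5, K(3))*(-43 + (5 + 2)**2) = (5*(1 + 32*5*(2*3)))*(-43 + (5 + 2)**2) = (5*(1 + 32*5*6))*(-43 + 7**2) = (5*(1 + 960))*(-43 + 49) = (5*961)*6 = 4805*6 = 28830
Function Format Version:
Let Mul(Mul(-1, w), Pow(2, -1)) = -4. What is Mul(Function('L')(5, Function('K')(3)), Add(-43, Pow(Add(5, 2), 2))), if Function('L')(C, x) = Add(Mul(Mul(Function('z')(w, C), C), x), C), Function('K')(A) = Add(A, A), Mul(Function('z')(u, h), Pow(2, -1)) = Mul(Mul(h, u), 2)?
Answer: 28830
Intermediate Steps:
w = 8 (w = Mul(-2, -4) = 8)
Function('z')(u, h) = Mul(4, h, u) (Function('z')(u, h) = Mul(2, Mul(Mul(h, u), 2)) = Mul(2, Mul(2, h, u)) = Mul(4, h, u))
Function('K')(A) = Mul(2, A)
Function('L')(C, x) = Add(C, Mul(32, x, Pow(C, 2))) (Function('L')(C, x) = Add(Mul(Mul(Mul(4, C, 8), C), x), C) = Add(Mul(Mul(Mul(32, C), C), x), C) = Add(Mul(Mul(32, Pow(C, 2)), x), C) = Add(Mul(32, x, Pow(C, 2)), C) = Add(C, Mul(32, x, Pow(C, 2))))
Mul(Function('L')(5, Function('K')(3)), Add(-43, Pow(Add(5, 2), 2))) = Mul(Mul(5, Add(1, Mul(32, 5, Mul(2, 3)))), Add(-43, Pow(Add(5, 2), 2))) = Mul(Mul(5, Add(1, Mul(32, 5, 6))), Add(-43, Pow(7, 2))) = Mul(Mul(5, Add(1, 960)), Add(-43, 49)) = Mul(Mul(5, 961), 6) = Mul(4805, 6) = 28830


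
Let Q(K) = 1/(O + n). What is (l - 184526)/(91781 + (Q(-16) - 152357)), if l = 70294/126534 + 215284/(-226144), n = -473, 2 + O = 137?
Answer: 111544336646018263/36617579906886084 ≈ 3.0462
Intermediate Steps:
O = 135 (O = -2 + 137 = 135)
Q(K) = -1/338 (Q(K) = 1/(135 - 473) = 1/(-338) = -1/338)
l = -1418022415/3576863112 (l = 70294*(1/126534) + 215284*(-1/226144) = 35147/63267 - 53821/56536 = -1418022415/3576863112 ≈ -0.39644)
(l - 184526)/(91781 + (Q(-16) - 152357)) = (-1418022415/3576863112 - 184526)/(91781 + (-1/338 - 152357)) = -660025660627327/(3576863112*(91781 - 51496667/338)) = -660025660627327/(3576863112*(-20474689/338)) = -660025660627327/3576863112*(-338/20474689) = 111544336646018263/36617579906886084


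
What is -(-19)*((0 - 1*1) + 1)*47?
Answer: 0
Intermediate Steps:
-(-19)*((0 - 1*1) + 1)*47 = -(-19)*((0 - 1) + 1)*47 = -(-19)*(-1 + 1)*47 = -(-19)*0*47 = -19*0*47 = 0*47 = 0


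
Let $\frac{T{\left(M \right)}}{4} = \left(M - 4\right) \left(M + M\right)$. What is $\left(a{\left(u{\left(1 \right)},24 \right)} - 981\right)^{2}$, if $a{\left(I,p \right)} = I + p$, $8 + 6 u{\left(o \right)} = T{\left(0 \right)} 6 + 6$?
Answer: $\frac{8248384}{9} \approx 9.1649 \cdot 10^{5}$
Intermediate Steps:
$T{\left(M \right)} = 8 M \left(-4 + M\right)$ ($T{\left(M \right)} = 4 \left(M - 4\right) \left(M + M\right) = 4 \left(-4 + M\right) 2 M = 4 \cdot 2 M \left(-4 + M\right) = 8 M \left(-4 + M\right)$)
$u{\left(o \right)} = - \frac{1}{3}$ ($u{\left(o \right)} = - \frac{4}{3} + \frac{8 \cdot 0 \left(-4 + 0\right) 6 + 6}{6} = - \frac{4}{3} + \frac{8 \cdot 0 \left(-4\right) 6 + 6}{6} = - \frac{4}{3} + \frac{0 \cdot 6 + 6}{6} = - \frac{4}{3} + \frac{0 + 6}{6} = - \frac{4}{3} + \frac{1}{6} \cdot 6 = - \frac{4}{3} + 1 = - \frac{1}{3}$)
$\left(a{\left(u{\left(1 \right)},24 \right)} - 981\right)^{2} = \left(\left(- \frac{1}{3} + 24\right) - 981\right)^{2} = \left(\frac{71}{3} - 981\right)^{2} = \left(- \frac{2872}{3}\right)^{2} = \frac{8248384}{9}$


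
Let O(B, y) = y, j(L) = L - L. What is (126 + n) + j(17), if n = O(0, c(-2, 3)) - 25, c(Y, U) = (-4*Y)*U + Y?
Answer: 123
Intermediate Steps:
j(L) = 0
c(Y, U) = Y - 4*U*Y (c(Y, U) = -4*U*Y + Y = Y - 4*U*Y)
n = -3 (n = -2*(1 - 4*3) - 25 = -2*(1 - 12) - 25 = -2*(-11) - 25 = 22 - 25 = -3)
(126 + n) + j(17) = (126 - 3) + 0 = 123 + 0 = 123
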